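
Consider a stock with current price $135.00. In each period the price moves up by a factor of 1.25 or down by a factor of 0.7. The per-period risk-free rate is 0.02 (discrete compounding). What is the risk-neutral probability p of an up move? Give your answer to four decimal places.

p = 0.5818

Risk-neutral probability p = (1 + 0.02 − 0.7)/(1.25 − 0.7) = 0.3200/0.5500 = 0.5818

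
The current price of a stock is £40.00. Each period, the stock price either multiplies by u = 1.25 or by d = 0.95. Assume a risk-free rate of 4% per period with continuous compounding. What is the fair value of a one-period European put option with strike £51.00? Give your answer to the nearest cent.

Risk-neutral probability p = (e^0.04 − 0.95)/(1.25 − 0.95) = 0.0908/0.3000 = 0.3027
Terminal stock prices: S_u = 50, S_d = 38
Terminal payoffs (K − S): max(1, 0) = 1, max(13, 0) = 13
Node 0 (S = 40): V_0 = e^(−0.04)·[0.3027·1.0000 + 0.6973·13.0000] = 9.0003

£9.00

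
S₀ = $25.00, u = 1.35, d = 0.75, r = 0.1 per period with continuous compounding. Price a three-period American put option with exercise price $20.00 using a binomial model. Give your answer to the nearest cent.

Risk-neutral probability p = (e^0.1 − 0.75)/(1.35 − 0.75) = 0.3552/0.6000 = 0.5920
Terminal stock prices: S_uuu = 61.51, S_uud = 34.17, S_udd = 18.98, S_ddd = 10.55
Terminal payoffs (K − S): max(-41.51, 0) = 0, max(-14.17, 0) = 0, max(1.016, 0) = 1.016, max(9.453, 0) = 9.453
Node uu (S = 45.56): continuation = e^(−0.1)·[0.5920·0.0000 + 0.4080·0.0000] = 0.0000; exercise value = 0.0000 ≤ continuation, so V_uu = 0.0000
Node ud (S = 25.31): continuation = e^(−0.1)·[0.5920·0.0000 + 0.4080·1.0156] = 0.3750; exercise value = 0.0000 ≤ continuation, so V_ud = 0.3750
Node dd (S = 14.06): continuation = e^(−0.1)·[0.5920·1.0156 + 0.4080·9.4531] = 4.0342; exercise value = 5.9375 > continuation, so V_dd = 5.9375 (exercise)
Node u (S = 33.75): continuation = e^(−0.1)·[0.5920·0.0000 + 0.4080·0.3750] = 0.1385; exercise value = 0.0000 ≤ continuation, so V_u = 0.1385
Node d (S = 18.75): continuation = e^(−0.1)·[0.5920·0.3750 + 0.4080·5.9375] = 2.3931; exercise value = 1.2500 ≤ continuation, so V_d = 2.3931
Node 0 (S = 25): continuation = e^(−0.1)·[0.5920·0.1385 + 0.4080·2.3931] = 0.9577; exercise value = 0.0000 ≤ continuation, so V_0 = 0.9577

$0.96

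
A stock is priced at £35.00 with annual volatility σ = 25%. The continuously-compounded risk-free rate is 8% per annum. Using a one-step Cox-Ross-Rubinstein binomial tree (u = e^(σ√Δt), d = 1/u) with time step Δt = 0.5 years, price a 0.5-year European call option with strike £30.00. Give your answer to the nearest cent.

£6.45

CRR parameters: u = e^(σ√Δt) = e^(0.25·√0.5) = 1.1934, d = 1/u = 0.8380
Per-period rate: rΔt = 0.08·0.5 = 0.04, so R = e^0.04 = 1.0408
Risk-neutral probability p = (e^0.04 − 0.8380)/(1.1934 − 0.8380) = 0.2028/0.3554 = 0.5708
Terminal stock prices: S_u = 41.77, S_d = 29.33
Terminal payoffs (S − K): max(11.77, 0) = 11.77, max(-0.6712, 0) = 0
Node 0 (S = 35): V_0 = e^(−0.04)·[0.5708·11.7678 + 0.4292·0.0000] = 6.4531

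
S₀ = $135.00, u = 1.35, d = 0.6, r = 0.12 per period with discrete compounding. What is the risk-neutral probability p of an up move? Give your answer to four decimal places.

p = 0.6933

Risk-neutral probability p = (1 + 0.12 − 0.6)/(1.35 − 0.6) = 0.5200/0.7500 = 0.6933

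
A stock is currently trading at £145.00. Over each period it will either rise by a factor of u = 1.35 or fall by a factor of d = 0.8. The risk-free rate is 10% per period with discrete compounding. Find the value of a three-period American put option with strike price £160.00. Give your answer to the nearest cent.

Risk-neutral probability p = (1 + 0.1 − 0.8)/(1.35 − 0.8) = 0.3000/0.5500 = 0.5455
Terminal stock prices: S_uuu = 356.8, S_uud = 211.4, S_udd = 125.3, S_ddd = 74.24
Terminal payoffs (K − S): max(-196.8, 0) = 0, max(-51.41, 0) = 0, max(34.72, 0) = 34.72, max(85.76, 0) = 85.76
Node uu (S = 264.3): continuation = 1/1.1·[0.5455·0.0000 + 0.4545·0.0000] = 0.0000; exercise value = 0.0000 ≤ continuation, so V_uu = 0.0000
Node ud (S = 156.6): continuation = 1/1.1·[0.5455·0.0000 + 0.4545·34.7200] = 14.3471; exercise value = 3.4000 ≤ continuation, so V_ud = 14.3471
Node dd (S = 92.8): continuation = 1/1.1·[0.5455·34.7200 + 0.4545·85.7600] = 52.6545; exercise value = 67.2000 > continuation, so V_dd = 67.2000 (exercise)
Node u (S = 195.8): continuation = 1/1.1·[0.5455·0.0000 + 0.4545·14.3471] = 5.9286; exercise value = 0.0000 ≤ continuation, so V_u = 5.9286
Node d (S = 116): continuation = 1/1.1·[0.5455·14.3471 + 0.4545·67.2000] = 34.8829; exercise value = 44.0000 > continuation, so V_d = 44.0000 (exercise)
Node 0 (S = 145): continuation = 1/1.1·[0.5455·5.9286 + 0.4545·44.0000] = 21.1216; exercise value = 15.0000 ≤ continuation, so V_0 = 21.1216

£21.12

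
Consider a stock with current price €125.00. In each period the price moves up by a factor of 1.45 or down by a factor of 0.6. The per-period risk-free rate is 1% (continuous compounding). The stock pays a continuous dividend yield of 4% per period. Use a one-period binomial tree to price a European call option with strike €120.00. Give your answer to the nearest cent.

Per-period risk-free factor R = e^0.01 = 1.0101; dividend-adjusted growth = e^(0.01−0.04) = 0.9704.
Risk-neutral probability p = (0.9704 − 0.6)/(1.45 − 0.6) = 0.3704/0.8500 = 0.4358
Terminal stock prices: S_u = 181.2, S_d = 75
Terminal payoffs (S − K): max(61.25, 0) = 61.25, max(-45, 0) = 0
Node 0 (S = 125): V_0 = e^(−0.01)·[0.4358·61.2500 + 0.5642·0.0000] = 26.4283

€26.43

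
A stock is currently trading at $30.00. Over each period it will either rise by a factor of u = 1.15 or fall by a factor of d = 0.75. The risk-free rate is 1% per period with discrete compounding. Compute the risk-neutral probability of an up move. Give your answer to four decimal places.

Risk-neutral probability p = (1 + 0.01 − 0.75)/(1.15 − 0.75) = 0.2600/0.4000 = 0.6500

p = 0.6500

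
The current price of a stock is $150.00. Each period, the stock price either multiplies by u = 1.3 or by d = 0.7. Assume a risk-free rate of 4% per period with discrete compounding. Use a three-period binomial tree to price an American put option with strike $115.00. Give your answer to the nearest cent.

$10.88

Risk-neutral probability p = (1 + 0.04 − 0.7)/(1.3 − 0.7) = 0.3400/0.6000 = 0.5667
Terminal stock prices: S_uuu = 329.6, S_uud = 177.5, S_udd = 95.55, S_ddd = 51.45
Terminal payoffs (K − S): max(-214.6, 0) = 0, max(-62.45, 0) = 0, max(19.45, 0) = 19.45, max(63.55, 0) = 63.55
Node uu (S = 253.5): continuation = 1/1.04·[0.5667·0.0000 + 0.4333·0.0000] = 0.0000; exercise value = 0.0000 ≤ continuation, so V_uu = 0.0000
Node ud (S = 136.5): continuation = 1/1.04·[0.5667·0.0000 + 0.4333·19.4500] = 8.1042; exercise value = 0.0000 ≤ continuation, so V_ud = 8.1042
Node dd (S = 73.5): continuation = 1/1.04·[0.5667·19.4500 + 0.4333·63.5500] = 37.0769; exercise value = 41.5000 > continuation, so V_dd = 41.5000 (exercise)
Node u (S = 195): continuation = 1/1.04·[0.5667·0.0000 + 0.4333·8.1042] = 3.3767; exercise value = 0.0000 ≤ continuation, so V_u = 3.3767
Node d (S = 105): continuation = 1/1.04·[0.5667·8.1042 + 0.4333·41.5000] = 21.7074; exercise value = 10.0000 ≤ continuation, so V_d = 21.7074
Node 0 (S = 150): continuation = 1/1.04·[0.5667·3.3767 + 0.4333·21.7074] = 10.8846; exercise value = 0.0000 ≤ continuation, so V_0 = 10.8846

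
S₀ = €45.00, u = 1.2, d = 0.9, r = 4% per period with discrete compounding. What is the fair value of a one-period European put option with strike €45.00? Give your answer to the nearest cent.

Risk-neutral probability p = (1 + 0.04 − 0.9)/(1.2 − 0.9) = 0.1400/0.3000 = 0.4667
Terminal stock prices: S_u = 54, S_d = 40.5
Terminal payoffs (K − S): max(-9, 0) = 0, max(4.5, 0) = 4.5
Node 0 (S = 45): V_0 = 1/1.04·[0.4667·0.0000 + 0.5333·4.5000] = 2.3077

€2.31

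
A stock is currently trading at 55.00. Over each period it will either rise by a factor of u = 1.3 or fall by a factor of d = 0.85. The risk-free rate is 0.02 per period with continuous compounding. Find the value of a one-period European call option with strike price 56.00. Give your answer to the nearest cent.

Risk-neutral probability p = (e^0.02 − 0.85)/(1.3 − 0.85) = 0.1702/0.4500 = 0.3782
Terminal stock prices: S_u = 71.5, S_d = 46.75
Terminal payoffs (S − K): max(15.5, 0) = 15.5, max(-9.25, 0) = 0
Node 0 (S = 55): V_0 = e^(−0.02)·[0.3782·15.5000 + 0.6218·0.0000] = 5.7464

5.75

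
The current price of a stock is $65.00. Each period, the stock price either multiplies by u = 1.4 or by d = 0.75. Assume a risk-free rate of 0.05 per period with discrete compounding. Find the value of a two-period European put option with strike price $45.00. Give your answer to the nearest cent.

$2.22

Risk-neutral probability p = (1 + 0.05 − 0.75)/(1.4 − 0.75) = 0.3000/0.6500 = 0.4615
Terminal stock prices: S_uu = 127.4, S_ud = 68.25, S_dd = 36.56
Terminal payoffs (K − S): max(-82.4, 0) = 0, max(-23.25, 0) = 0, max(8.438, 0) = 8.438
Node u (S = 91): V_u = 1/1.05·[0.4615·0.0000 + 0.5385·0.0000] = 0.0000
Node d (S = 48.75): V_d = 1/1.05·[0.4615·0.0000 + 0.5385·8.4375] = 4.3269
Node 0 (S = 65): V_0 = 1/1.05·[0.4615·0.0000 + 0.5385·4.3269] = 2.2189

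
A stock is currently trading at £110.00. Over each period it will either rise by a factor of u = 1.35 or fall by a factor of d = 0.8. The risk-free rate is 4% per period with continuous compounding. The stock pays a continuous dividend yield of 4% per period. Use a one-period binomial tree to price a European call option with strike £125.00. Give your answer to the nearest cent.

£8.21

Per-period risk-free factor R = e^0.04 = 1.0408; dividend-adjusted growth = e^(0.04−0.04) = 1.0000.
Risk-neutral probability p = (1.0000 − 0.8)/(1.35 − 0.8) = 0.2000/0.5500 = 0.3636
Terminal stock prices: S_u = 148.5, S_d = 88
Terminal payoffs (S − K): max(23.5, 0) = 23.5, max(-37, 0) = 0
Node 0 (S = 110): V_0 = e^(−0.04)·[0.3636·23.5000 + 0.6364·0.0000] = 8.2104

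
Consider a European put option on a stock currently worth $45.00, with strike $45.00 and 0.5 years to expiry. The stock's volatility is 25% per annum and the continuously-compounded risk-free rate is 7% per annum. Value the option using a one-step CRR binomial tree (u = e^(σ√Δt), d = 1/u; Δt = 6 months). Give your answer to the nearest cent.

$3.13

CRR parameters: u = e^(σ√Δt) = e^(0.25·√0.5) = 1.1934, d = 1/u = 0.8380
Per-period rate: rΔt = 0.07·0.5 = 0.035, so R = e^0.035 = 1.0356
Risk-neutral probability p = (e^0.035 − 0.8380)/(1.1934 − 0.8380) = 0.1977/0.3554 = 0.5561
Terminal stock prices: S_u = 53.7, S_d = 37.71
Terminal payoffs (K − S): max(-8.701, 0) = 0, max(7.291, 0) = 7.291
Node 0 (S = 45): V_0 = e^(−0.035)·[0.5561·0.0000 + 0.4439·7.2915] = 3.1250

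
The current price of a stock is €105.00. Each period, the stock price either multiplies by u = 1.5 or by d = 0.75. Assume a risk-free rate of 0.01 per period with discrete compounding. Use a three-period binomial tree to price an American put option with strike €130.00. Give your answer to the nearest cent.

Risk-neutral probability p = (1 + 0.01 − 0.75)/(1.5 − 0.75) = 0.2600/0.7500 = 0.3467
Terminal stock prices: S_uuu = 354.4, S_uud = 177.2, S_udd = 88.59, S_ddd = 44.3
Terminal payoffs (K − S): max(-224.4, 0) = 0, max(-47.19, 0) = 0, max(41.41, 0) = 41.41, max(85.7, 0) = 85.7
Node uu (S = 236.2): continuation = 1/1.01·[0.3467·0.0000 + 0.6533·0.0000] = 0.0000; exercise value = 0.0000 ≤ continuation, so V_uu = 0.0000
Node ud (S = 118.1): continuation = 1/1.01·[0.3467·0.0000 + 0.6533·41.4062] = 26.7842; exercise value = 11.8750 ≤ continuation, so V_ud = 26.7842
Node dd (S = 59.06): continuation = 1/1.01·[0.3467·41.4062 + 0.6533·85.7031] = 69.6504; exercise value = 70.9375 > continuation, so V_dd = 70.9375 (exercise)
Node u (S = 157.5): continuation = 1/1.01·[0.3467·0.0000 + 0.6533·26.7842] = 17.3258; exercise value = 0.0000 ≤ continuation, so V_u = 17.3258
Node d (S = 78.75): continuation = 1/1.01·[0.3467·26.7842 + 0.6533·70.9375] = 55.0802; exercise value = 51.2500 ≤ continuation, so V_d = 55.0802
Node 0 (S = 105): continuation = 1/1.01·[0.3467·17.3258 + 0.6533·55.0802] = 41.5763; exercise value = 25.0000 ≤ continuation, so V_0 = 41.5763

€41.58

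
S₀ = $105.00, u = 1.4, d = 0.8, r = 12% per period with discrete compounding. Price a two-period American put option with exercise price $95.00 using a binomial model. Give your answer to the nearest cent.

Risk-neutral probability p = (1 + 0.12 − 0.8)/(1.4 − 0.8) = 0.3200/0.6000 = 0.5333
Terminal stock prices: S_uu = 205.8, S_ud = 117.6, S_dd = 67.2
Terminal payoffs (K − S): max(-110.8, 0) = 0, max(-22.6, 0) = 0, max(27.8, 0) = 27.8
Node u (S = 147): continuation = 1/1.12·[0.5333·0.0000 + 0.4667·0.0000] = 0.0000; exercise value = 0.0000 ≤ continuation, so V_u = 0.0000
Node d (S = 84): continuation = 1/1.12·[0.5333·0.0000 + 0.4667·27.8000] = 11.5833; exercise value = 11.0000 ≤ continuation, so V_d = 11.5833
Node 0 (S = 105): continuation = 1/1.12·[0.5333·0.0000 + 0.4667·11.5833] = 4.8264; exercise value = 0.0000 ≤ continuation, so V_0 = 4.8264

$4.83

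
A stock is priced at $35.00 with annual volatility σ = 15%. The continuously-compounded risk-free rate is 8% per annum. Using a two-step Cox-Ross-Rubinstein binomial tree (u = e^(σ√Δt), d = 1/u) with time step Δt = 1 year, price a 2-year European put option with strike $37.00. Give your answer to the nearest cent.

$1.30

CRR parameters: u = e^(σ√Δt) = e^(0.15·√1) = 1.1618, d = 1/u = 0.8607
Per-period rate: rΔt = 0.08·1 = 0.08, so R = e^0.08 = 1.0833
Risk-neutral probability p = (e^0.08 − 0.8607)/(1.1618 − 0.8607) = 0.2226/0.3011 = 0.7392
Terminal stock prices: S_uu = 47.25, S_ud = 35, S_dd = 25.93
Terminal payoffs (K − S): max(-10.25, 0) = 0, max(2, 0) = 2, max(11.07, 0) = 11.07
Node u (S = 40.66): V_u = e^(−0.08)·[0.7392·0.0000 + 0.2608·2.0000] = 0.4816
Node d (S = 30.12): V_d = e^(−0.08)·[0.7392·2.0000 + 0.2608·11.0714] = 4.0305
Node 0 (S = 35): V_0 = e^(−0.08)·[0.7392·0.4816 + 0.2608·4.0305] = 1.2991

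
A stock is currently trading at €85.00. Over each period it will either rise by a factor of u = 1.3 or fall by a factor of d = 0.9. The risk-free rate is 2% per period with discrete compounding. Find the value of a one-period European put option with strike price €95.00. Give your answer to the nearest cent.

Risk-neutral probability p = (1 + 0.02 − 0.9)/(1.3 − 0.9) = 0.1200/0.4000 = 0.3000
Terminal stock prices: S_u = 110.5, S_d = 76.5
Terminal payoffs (K − S): max(-15.5, 0) = 0, max(18.5, 0) = 18.5
Node 0 (S = 85): V_0 = 1/1.02·[0.3000·0.0000 + 0.7000·18.5000] = 12.6961

€12.70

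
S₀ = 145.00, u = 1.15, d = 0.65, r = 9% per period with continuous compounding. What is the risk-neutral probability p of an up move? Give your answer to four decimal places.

Risk-neutral probability p = (e^0.09 − 0.65)/(1.15 − 0.65) = 0.4442/0.5000 = 0.8883

p = 0.8883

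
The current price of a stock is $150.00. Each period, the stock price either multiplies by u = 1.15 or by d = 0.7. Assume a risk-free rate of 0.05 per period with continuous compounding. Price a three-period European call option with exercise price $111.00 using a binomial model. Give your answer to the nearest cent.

$57.57

Risk-neutral probability p = (e^0.05 − 0.7)/(1.15 − 0.7) = 0.3513/0.4500 = 0.7806
Terminal stock prices: S_uuu = 228.1, S_uud = 138.9, S_udd = 84.52, S_ddd = 51.45
Terminal payoffs (S − K): max(117.1, 0) = 117.1, max(27.86, 0) = 27.86, max(-26.48, 0) = 0, max(-59.55, 0) = 0
Node uu (S = 198.4): V_uu = e^(−0.05)·[0.7806·117.1312 + 0.2194·27.8625] = 92.7885
Node ud (S = 120.7): V_ud = e^(−0.05)·[0.7806·27.8625 + 0.2194·0.0000] = 20.6888
Node dd (S = 73.5): V_dd = e^(−0.05)·[0.7806·0.0000 + 0.2194·0.0000] = 0.0000
Node u (S = 172.5): V_u = e^(−0.05)·[0.7806·92.7885 + 0.2194·20.6888] = 73.2162
Node d (S = 105): V_d = e^(−0.05)·[0.7806·20.6888 + 0.2194·0.0000] = 15.3621
Node 0 (S = 150): V_0 = e^(−0.05)·[0.7806·73.2162 + 0.2194·15.3621] = 57.5714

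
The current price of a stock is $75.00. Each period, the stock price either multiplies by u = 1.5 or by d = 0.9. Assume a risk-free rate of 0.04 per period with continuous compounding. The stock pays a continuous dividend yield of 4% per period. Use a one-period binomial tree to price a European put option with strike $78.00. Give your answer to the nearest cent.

$8.41

Per-period risk-free factor R = e^0.04 = 1.0408; dividend-adjusted growth = e^(0.04−0.04) = 1.0000.
Risk-neutral probability p = (1.0000 − 0.9)/(1.5 − 0.9) = 0.1000/0.6000 = 0.1667
Terminal stock prices: S_u = 112.5, S_d = 67.5
Terminal payoffs (K − S): max(-34.5, 0) = 0, max(10.5, 0) = 10.5
Node 0 (S = 75): V_0 = e^(−0.04)·[0.1667·0.0000 + 0.8333·10.5000] = 8.4069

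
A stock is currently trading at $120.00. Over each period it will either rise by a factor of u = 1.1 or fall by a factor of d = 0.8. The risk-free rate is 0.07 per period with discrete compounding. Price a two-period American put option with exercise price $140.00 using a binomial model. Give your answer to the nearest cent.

$20.00

Risk-neutral probability p = (1 + 0.07 − 0.8)/(1.1 − 0.8) = 0.2700/0.3000 = 0.9000
Terminal stock prices: S_uu = 145.2, S_ud = 105.6, S_dd = 76.8
Terminal payoffs (K − S): max(-5.2, 0) = 0, max(34.4, 0) = 34.4, max(63.2, 0) = 63.2
Node u (S = 132): continuation = 1/1.07·[0.9000·0.0000 + 0.1000·34.4000] = 3.2150; exercise value = 8.0000 > continuation, so V_u = 8.0000 (exercise)
Node d (S = 96): continuation = 1/1.07·[0.9000·34.4000 + 0.1000·63.2000] = 34.8411; exercise value = 44.0000 > continuation, so V_d = 44.0000 (exercise)
Node 0 (S = 120): continuation = 1/1.07·[0.9000·8.0000 + 0.1000·44.0000] = 10.8411; exercise value = 20.0000 > continuation, so V_0 = 20.0000 (exercise)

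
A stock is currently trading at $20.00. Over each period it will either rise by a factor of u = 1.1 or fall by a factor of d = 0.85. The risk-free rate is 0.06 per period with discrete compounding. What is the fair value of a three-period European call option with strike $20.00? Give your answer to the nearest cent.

Risk-neutral probability p = (1 + 0.06 − 0.85)/(1.1 − 0.85) = 0.2100/0.2500 = 0.8400
Terminal stock prices: S_uuu = 26.62, S_uud = 20.57, S_udd = 15.89, S_ddd = 12.28
Terminal payoffs (S − K): max(6.62, 0) = 6.62, max(0.57, 0) = 0.57, max(-4.105, 0) = 0, max(-7.718, 0) = 0
Node uu (S = 24.2): V_uu = 1/1.06·[0.8400·6.6200 + 0.1600·0.5700] = 5.3321
Node ud (S = 18.7): V_ud = 1/1.06·[0.8400·0.5700 + 0.1600·0.0000] = 0.4517
Node dd (S = 14.45): V_dd = 1/1.06·[0.8400·0.0000 + 0.1600·0.0000] = 0.0000
Node u (S = 22): V_u = 1/1.06·[0.8400·5.3321 + 0.1600·0.4517] = 4.2936
Node d (S = 17): V_d = 1/1.06·[0.8400·0.4517 + 0.1600·0.0000] = 0.3579
Node 0 (S = 20): V_0 = 1/1.06·[0.8400·4.2936 + 0.1600·0.3579] = 3.4565

$3.46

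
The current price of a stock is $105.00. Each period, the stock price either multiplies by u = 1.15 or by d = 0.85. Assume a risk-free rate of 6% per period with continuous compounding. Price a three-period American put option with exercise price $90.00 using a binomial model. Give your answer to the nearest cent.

Risk-neutral probability p = (e^0.06 − 0.85)/(1.15 − 0.85) = 0.2118/0.3000 = 0.7061
Terminal stock prices: S_uuu = 159.7, S_uud = 118, S_udd = 87.24, S_ddd = 64.48
Terminal payoffs (K − S): max(-69.69, 0) = 0, max(-28.03, 0) = 0, max(2.758, 0) = 2.758, max(25.52, 0) = 25.52
Node uu (S = 138.9): continuation = e^(−0.06)·[0.7061·0.0000 + 0.2939·0.0000] = 0.0000; exercise value = 0.0000 ≤ continuation, so V_uu = 0.0000
Node ud (S = 102.6): continuation = e^(−0.06)·[0.7061·0.0000 + 0.2939·2.7581] = 0.7633; exercise value = 0.0000 ≤ continuation, so V_ud = 0.7633
Node dd (S = 75.86): continuation = e^(−0.06)·[0.7061·2.7581 + 0.2939·25.5169] = 8.8963; exercise value = 14.1375 > continuation, so V_dd = 14.1375 (exercise)
Node u (S = 120.7): continuation = e^(−0.06)·[0.7061·0.0000 + 0.2939·0.7633] = 0.2113; exercise value = 0.0000 ≤ continuation, so V_u = 0.2113
Node d (S = 89.25): continuation = e^(−0.06)·[0.7061·0.7633 + 0.2939·14.1375] = 4.4204; exercise value = 0.7500 ≤ continuation, so V_d = 4.4204
Node 0 (S = 105): continuation = e^(−0.06)·[0.7061·0.2113 + 0.2939·4.4204] = 1.3639; exercise value = 0.0000 ≤ continuation, so V_0 = 1.3639

$1.36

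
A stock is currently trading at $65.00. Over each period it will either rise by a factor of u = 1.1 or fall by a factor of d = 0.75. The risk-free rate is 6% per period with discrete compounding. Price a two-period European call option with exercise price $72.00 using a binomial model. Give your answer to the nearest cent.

Risk-neutral probability p = (1 + 0.06 − 0.75)/(1.1 − 0.75) = 0.3100/0.3500 = 0.8857
Terminal stock prices: S_uu = 78.65, S_ud = 53.62, S_dd = 36.56
Terminal payoffs (S − K): max(6.65, 0) = 6.65, max(-18.38, 0) = 0, max(-35.44, 0) = 0
Node u (S = 71.5): V_u = 1/1.06·[0.8857·6.6500 + 0.1143·0.0000] = 5.5566
Node d (S = 48.75): V_d = 1/1.06·[0.8857·0.0000 + 0.1143·0.0000] = 0.0000
Node 0 (S = 65): V_0 = 1/1.06·[0.8857·5.5566 + 0.1143·0.0000] = 4.6430

$4.64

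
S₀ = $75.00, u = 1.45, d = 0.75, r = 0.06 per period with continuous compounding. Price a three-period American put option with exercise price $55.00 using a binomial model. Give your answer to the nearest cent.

Risk-neutral probability p = (e^0.06 − 0.75)/(1.45 − 0.75) = 0.3118/0.7000 = 0.4455
Terminal stock prices: S_uuu = 228.6, S_uud = 118.3, S_udd = 61.17, S_ddd = 31.64
Terminal payoffs (K − S): max(-173.6, 0) = 0, max(-63.27, 0) = 0, max(-6.172, 0) = 0, max(23.36, 0) = 23.36
Node uu (S = 157.7): continuation = e^(−0.06)·[0.4455·0.0000 + 0.5545·0.0000] = 0.0000; exercise value = 0.0000 ≤ continuation, so V_uu = 0.0000
Node ud (S = 81.56): continuation = e^(−0.06)·[0.4455·0.0000 + 0.5545·0.0000] = 0.0000; exercise value = 0.0000 ≤ continuation, so V_ud = 0.0000
Node dd (S = 42.19): continuation = e^(−0.06)·[0.4455·0.0000 + 0.5545·23.3594] = 12.1989; exercise value = 12.8125 > continuation, so V_dd = 12.8125 (exercise)
Node u (S = 108.8): continuation = e^(−0.06)·[0.4455·0.0000 + 0.5545·0.0000] = 0.0000; exercise value = 0.0000 ≤ continuation, so V_u = 0.0000
Node d (S = 56.25): continuation = e^(−0.06)·[0.4455·0.0000 + 0.5545·12.8125] = 6.6910; exercise value = 0.0000 ≤ continuation, so V_d = 6.6910
Node 0 (S = 75): continuation = e^(−0.06)·[0.4455·0.0000 + 0.5545·6.6910] = 3.4942; exercise value = 0.0000 ≤ continuation, so V_0 = 3.4942

$3.49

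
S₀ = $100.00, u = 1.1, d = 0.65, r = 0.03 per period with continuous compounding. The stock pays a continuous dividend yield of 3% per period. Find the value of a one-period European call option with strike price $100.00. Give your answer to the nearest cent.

$7.55

Per-period risk-free factor R = e^0.03 = 1.0305; dividend-adjusted growth = e^(0.03−0.03) = 1.0000.
Risk-neutral probability p = (1.0000 − 0.65)/(1.1 − 0.65) = 0.3500/0.4500 = 0.7778
Terminal stock prices: S_u = 110, S_d = 65
Terminal payoffs (S − K): max(10, 0) = 10, max(-35, 0) = 0
Node 0 (S = 100): V_0 = e^(−0.03)·[0.7778·10.0000 + 0.2222·0.0000] = 7.5479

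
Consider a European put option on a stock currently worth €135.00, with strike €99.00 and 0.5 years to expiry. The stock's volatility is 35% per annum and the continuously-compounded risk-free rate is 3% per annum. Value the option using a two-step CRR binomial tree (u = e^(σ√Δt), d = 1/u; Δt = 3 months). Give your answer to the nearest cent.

CRR parameters: u = e^(σ√Δt) = e^(0.35·√0.25) = 1.1912, d = 1/u = 0.8395
Per-period rate: rΔt = 0.03·0.25 = 0.0075, so R = e^0.0075 = 1.0075
Risk-neutral probability p = (e^0.0075 − 0.8395)/(1.1912 − 0.8395) = 0.1681/0.3518 = 0.4778
Terminal stock prices: S_uu = 191.6, S_ud = 135, S_dd = 95.13
Terminal payoffs (K − S): max(-92.57, 0) = 0, max(-36, 0) = 0, max(3.867, 0) = 3.867
Node u (S = 160.8): V_u = e^(−0.0075)·[0.4778·0.0000 + 0.5222·0.0000] = 0.0000
Node d (S = 113.3): V_d = e^(−0.0075)·[0.4778·0.0000 + 0.5222·3.8671] = 2.0045
Node 0 (S = 135): V_0 = e^(−0.0075)·[0.4778·0.0000 + 0.5222·2.0045] = 1.0390

€1.04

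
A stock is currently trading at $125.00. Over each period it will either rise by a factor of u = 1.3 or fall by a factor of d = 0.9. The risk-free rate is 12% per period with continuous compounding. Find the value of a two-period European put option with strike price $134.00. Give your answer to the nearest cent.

Risk-neutral probability p = (e^0.12 − 0.9)/(1.3 − 0.9) = 0.2275/0.4000 = 0.5687
Terminal stock prices: S_uu = 211.3, S_ud = 146.2, S_dd = 101.2
Terminal payoffs (K − S): max(-77.25, 0) = 0, max(-12.25, 0) = 0, max(32.75, 0) = 32.75
Node u (S = 162.5): V_u = e^(−0.12)·[0.5687·0.0000 + 0.4313·0.0000] = 0.0000
Node d (S = 112.5): V_d = e^(−0.12)·[0.5687·0.0000 + 0.4313·32.7500] = 12.5266
Node 0 (S = 125): V_0 = e^(−0.12)·[0.5687·0.0000 + 0.4313·12.5266] = 4.7913

$4.79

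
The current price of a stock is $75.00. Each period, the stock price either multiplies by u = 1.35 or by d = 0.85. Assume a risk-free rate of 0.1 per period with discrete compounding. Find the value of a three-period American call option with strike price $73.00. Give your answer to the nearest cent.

$22.68

Risk-neutral probability p = (1 + 0.1 − 0.85)/(1.35 − 0.85) = 0.2500/0.5000 = 0.5000
Terminal stock prices: S_uuu = 184.5, S_uud = 116.2, S_udd = 73.15, S_ddd = 46.06
Terminal payoffs (S − K): max(111.5, 0) = 111.5, max(43.18, 0) = 43.18, max(0.1531, 0) = 0.1531, max(-26.94, 0) = 0
Node uu (S = 136.7): continuation = 1/1.1·[0.5000·111.5281 + 0.5000·43.1844] = 70.3239; exercise value = 63.6875 ≤ continuation, so V_uu = 70.3239
Node ud (S = 86.06): continuation = 1/1.1·[0.5000·43.1844 + 0.5000·0.1531] = 19.6989; exercise value = 13.0625 ≤ continuation, so V_ud = 19.6989
Node dd (S = 54.19): continuation = 1/1.1·[0.5000·0.1531 + 0.5000·0.0000] = 0.0696; exercise value = 0.0000 ≤ continuation, so V_dd = 0.0696
Node u (S = 101.2): continuation = 1/1.1·[0.5000·70.3239 + 0.5000·19.6989] = 40.9194; exercise value = 28.2500 ≤ continuation, so V_u = 40.9194
Node d (S = 63.75): continuation = 1/1.1·[0.5000·19.6989 + 0.5000·0.0696] = 8.9857; exercise value = 0.0000 ≤ continuation, so V_d = 8.9857
Node 0 (S = 75): continuation = 1/1.1·[0.5000·40.9194 + 0.5000·8.9857] = 22.6841; exercise value = 2.0000 ≤ continuation, so V_0 = 22.6841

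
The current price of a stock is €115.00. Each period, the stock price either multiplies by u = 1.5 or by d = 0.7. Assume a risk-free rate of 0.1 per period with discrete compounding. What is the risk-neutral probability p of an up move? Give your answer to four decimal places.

Risk-neutral probability p = (1 + 0.1 − 0.7)/(1.5 − 0.7) = 0.4000/0.8000 = 0.5000

p = 0.5000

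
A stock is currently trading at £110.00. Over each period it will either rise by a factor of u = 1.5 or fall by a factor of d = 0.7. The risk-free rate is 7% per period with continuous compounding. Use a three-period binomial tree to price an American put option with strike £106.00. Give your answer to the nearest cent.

Risk-neutral probability p = (e^0.07 − 0.7)/(1.5 − 0.7) = 0.3725/0.8000 = 0.4656
Terminal stock prices: S_uuu = 371.2, S_uud = 173.2, S_udd = 80.85, S_ddd = 37.73
Terminal payoffs (K − S): max(-265.2, 0) = 0, max(-67.25, 0) = 0, max(25.15, 0) = 25.15, max(68.27, 0) = 68.27
Node uu (S = 247.5): continuation = e^(−0.07)·[0.4656·0.0000 + 0.5344·0.0000] = 0.0000; exercise value = 0.0000 ≤ continuation, so V_uu = 0.0000
Node ud (S = 115.5): continuation = e^(−0.07)·[0.4656·0.0000 + 0.5344·25.1500] = 12.5307; exercise value = 0.0000 ≤ continuation, so V_ud = 12.5307
Node dd (S = 53.9): continuation = e^(−0.07)·[0.4656·25.1500 + 0.5344·68.2700] = 44.9337; exercise value = 52.1000 > continuation, so V_dd = 52.1000 (exercise)
Node u (S = 165): continuation = e^(−0.07)·[0.4656·0.0000 + 0.5344·12.5307] = 6.2433; exercise value = 0.0000 ≤ continuation, so V_u = 6.2433
Node d (S = 77): continuation = e^(−0.07)·[0.4656·12.5307 + 0.5344·52.1000] = 31.3985; exercise value = 29.0000 ≤ continuation, so V_d = 31.3985
Node 0 (S = 110): continuation = e^(−0.07)·[0.4656·6.2433 + 0.5344·31.3985] = 18.3545; exercise value = 0.0000 ≤ continuation, so V_0 = 18.3545

£18.35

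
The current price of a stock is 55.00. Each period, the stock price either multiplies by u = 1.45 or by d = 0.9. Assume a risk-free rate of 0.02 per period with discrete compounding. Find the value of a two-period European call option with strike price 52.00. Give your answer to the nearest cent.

Risk-neutral probability p = (1 + 0.02 − 0.9)/(1.45 − 0.9) = 0.1200/0.5500 = 0.2182
Terminal stock prices: S_uu = 115.6, S_ud = 71.78, S_dd = 44.55
Terminal payoffs (S − K): max(63.64, 0) = 63.64, max(19.78, 0) = 19.78, max(-7.45, 0) = 0
Node u (S = 79.75): V_u = 1/1.02·[0.2182·63.6375 + 0.7818·19.7750] = 28.7696
Node d (S = 49.5): V_d = 1/1.02·[0.2182·19.7750 + 0.7818·0.0000] = 4.2299
Node 0 (S = 55): V_0 = 1/1.02·[0.2182·28.7696 + 0.7818·4.2299] = 9.3961

9.40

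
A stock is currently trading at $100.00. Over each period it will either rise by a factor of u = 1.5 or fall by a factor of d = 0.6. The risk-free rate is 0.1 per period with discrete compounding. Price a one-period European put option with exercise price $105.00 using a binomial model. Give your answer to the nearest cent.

$18.18

Risk-neutral probability p = (1 + 0.1 − 0.6)/(1.5 − 0.6) = 0.5000/0.9000 = 0.5556
Terminal stock prices: S_u = 150, S_d = 60
Terminal payoffs (K − S): max(-45, 0) = 0, max(45, 0) = 45
Node 0 (S = 100): V_0 = 1/1.1·[0.5556·0.0000 + 0.4444·45.0000] = 18.1818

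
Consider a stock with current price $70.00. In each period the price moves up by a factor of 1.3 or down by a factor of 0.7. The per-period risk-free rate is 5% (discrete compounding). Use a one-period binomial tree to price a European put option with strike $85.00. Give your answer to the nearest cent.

Risk-neutral probability p = (1 + 0.05 − 0.7)/(1.3 − 0.7) = 0.3500/0.6000 = 0.5833
Terminal stock prices: S_u = 91, S_d = 49
Terminal payoffs (K − S): max(-6, 0) = 0, max(36, 0) = 36
Node 0 (S = 70): V_0 = 1/1.05·[0.5833·0.0000 + 0.4167·36.0000] = 14.2857

$14.29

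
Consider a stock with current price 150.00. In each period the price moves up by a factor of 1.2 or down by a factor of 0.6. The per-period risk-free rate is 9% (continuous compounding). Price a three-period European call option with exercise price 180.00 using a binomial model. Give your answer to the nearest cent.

33.78

Risk-neutral probability p = (e^0.09 − 0.6)/(1.2 − 0.6) = 0.4942/0.6000 = 0.8236
Terminal stock prices: S_uuu = 259.2, S_uud = 129.6, S_udd = 64.8, S_ddd = 32.4
Terminal payoffs (S − K): max(79.2, 0) = 79.2, max(-50.4, 0) = 0, max(-115.2, 0) = 0, max(-147.6, 0) = 0
Node uu (S = 216): V_uu = e^(−0.09)·[0.8236·79.2000 + 0.1764·0.0000] = 59.6167
Node ud (S = 108): V_ud = e^(−0.09)·[0.8236·0.0000 + 0.1764·0.0000] = 0.0000
Node dd (S = 54): V_dd = e^(−0.09)·[0.8236·0.0000 + 0.1764·0.0000] = 0.0000
Node u (S = 180): V_u = e^(−0.09)·[0.8236·59.6167 + 0.1764·0.0000] = 44.8756
Node d (S = 90): V_d = e^(−0.09)·[0.8236·0.0000 + 0.1764·0.0000] = 0.0000
Node 0 (S = 150): V_0 = e^(−0.09)·[0.8236·44.8756 + 0.1764·0.0000] = 33.7794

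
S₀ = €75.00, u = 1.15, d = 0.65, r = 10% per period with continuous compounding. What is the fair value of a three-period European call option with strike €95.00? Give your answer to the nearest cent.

Risk-neutral probability p = (e^0.1 − 0.65)/(1.15 − 0.65) = 0.4552/0.5000 = 0.9103
Terminal stock prices: S_uuu = 114.1, S_uud = 64.47, S_udd = 36.44, S_ddd = 20.6
Terminal payoffs (S − K): max(19.07, 0) = 19.07, max(-30.53, 0) = 0, max(-58.56, 0) = 0, max(-74.4, 0) = 0
Node uu (S = 99.19): V_uu = e^(−0.1)·[0.9103·19.0656 + 0.0897·0.0000] = 15.7046
Node ud (S = 56.06): V_ud = e^(−0.1)·[0.9103·0.0000 + 0.0897·0.0000] = 0.0000
Node dd (S = 31.69): V_dd = e^(−0.1)·[0.9103·0.0000 + 0.0897·0.0000] = 0.0000
Node u (S = 86.25): V_u = e^(−0.1)·[0.9103·15.7046 + 0.0897·0.0000] = 12.9360
Node d (S = 48.75): V_d = e^(−0.1)·[0.9103·0.0000 + 0.0897·0.0000] = 0.0000
Node 0 (S = 75): V_0 = e^(−0.1)·[0.9103·12.9360 + 0.0897·0.0000] = 10.6556

€10.66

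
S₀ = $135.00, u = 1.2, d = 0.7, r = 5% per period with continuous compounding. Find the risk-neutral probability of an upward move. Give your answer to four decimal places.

Risk-neutral probability p = (e^0.05 − 0.7)/(1.2 − 0.7) = 0.3513/0.5000 = 0.7025

p = 0.7025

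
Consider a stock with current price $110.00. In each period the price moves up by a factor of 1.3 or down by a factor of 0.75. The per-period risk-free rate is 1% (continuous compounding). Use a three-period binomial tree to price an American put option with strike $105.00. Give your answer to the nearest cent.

$18.01

Risk-neutral probability p = (e^0.01 − 0.75)/(1.3 − 0.75) = 0.2601/0.5500 = 0.4728
Terminal stock prices: S_uuu = 241.7, S_uud = 139.4, S_udd = 80.44, S_ddd = 46.41
Terminal payoffs (K − S): max(-136.7, 0) = 0, max(-34.43, 0) = 0, max(24.56, 0) = 24.56, max(58.59, 0) = 58.59
Node uu (S = 185.9): continuation = e^(−0.01)·[0.4728·0.0000 + 0.5272·0.0000] = 0.0000; exercise value = 0.0000 ≤ continuation, so V_uu = 0.0000
Node ud (S = 107.2): continuation = e^(−0.01)·[0.4728·0.0000 + 0.5272·24.5625] = 12.8201; exercise value = 0.0000 ≤ continuation, so V_ud = 12.8201
Node dd (S = 61.88): continuation = e^(−0.01)·[0.4728·24.5625 + 0.5272·58.5938] = 42.0802; exercise value = 43.1250 > continuation, so V_dd = 43.1250 (exercise)
Node u (S = 143): continuation = e^(−0.01)·[0.4728·0.0000 + 0.5272·12.8201] = 6.6912; exercise value = 0.0000 ≤ continuation, so V_u = 6.6912
Node d (S = 82.5): continuation = e^(−0.01)·[0.4728·12.8201 + 0.5272·43.1250] = 28.5097; exercise value = 22.5000 ≤ continuation, so V_d = 28.5097
Node 0 (S = 110): continuation = e^(−0.01)·[0.4728·6.6912 + 0.5272·28.5097] = 18.0125; exercise value = 0.0000 ≤ continuation, so V_0 = 18.0125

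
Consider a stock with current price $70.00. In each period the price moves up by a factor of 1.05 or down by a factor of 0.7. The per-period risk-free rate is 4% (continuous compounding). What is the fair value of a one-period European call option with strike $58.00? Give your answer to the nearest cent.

Risk-neutral probability p = (e^0.04 − 0.7)/(1.05 − 0.7) = 0.3408/0.3500 = 0.9737
Terminal stock prices: S_u = 73.5, S_d = 49
Terminal payoffs (S − K): max(15.5, 0) = 15.5, max(-9, 0) = 0
Node 0 (S = 70): V_0 = e^(−0.04)·[0.9737·15.5000 + 0.0263·0.0000] = 14.5012

$14.50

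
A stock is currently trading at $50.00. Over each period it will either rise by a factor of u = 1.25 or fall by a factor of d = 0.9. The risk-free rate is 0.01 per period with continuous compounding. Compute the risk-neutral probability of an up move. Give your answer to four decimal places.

p = 0.3144

Risk-neutral probability p = (e^0.01 − 0.9)/(1.25 − 0.9) = 0.1101/0.3500 = 0.3144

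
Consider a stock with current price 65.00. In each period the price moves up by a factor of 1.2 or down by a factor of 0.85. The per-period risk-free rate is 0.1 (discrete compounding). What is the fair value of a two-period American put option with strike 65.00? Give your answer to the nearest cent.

Risk-neutral probability p = (1 + 0.1 − 0.85)/(1.2 − 0.85) = 0.2500/0.3500 = 0.7143
Terminal stock prices: S_uu = 93.6, S_ud = 66.3, S_dd = 46.96
Terminal payoffs (K − S): max(-28.6, 0) = 0, max(-1.3, 0) = 0, max(18.04, 0) = 18.04
Node u (S = 78): continuation = 1/1.1·[0.7143·0.0000 + 0.2857·0.0000] = 0.0000; exercise value = 0.0000 ≤ continuation, so V_u = 0.0000
Node d (S = 55.25): continuation = 1/1.1·[0.7143·0.0000 + 0.2857·18.0375] = 4.6851; exercise value = 9.7500 > continuation, so V_d = 9.7500 (exercise)
Node 0 (S = 65): continuation = 1/1.1·[0.7143·0.0000 + 0.2857·9.7500] = 2.5325; exercise value = 0.0000 ≤ continuation, so V_0 = 2.5325

2.53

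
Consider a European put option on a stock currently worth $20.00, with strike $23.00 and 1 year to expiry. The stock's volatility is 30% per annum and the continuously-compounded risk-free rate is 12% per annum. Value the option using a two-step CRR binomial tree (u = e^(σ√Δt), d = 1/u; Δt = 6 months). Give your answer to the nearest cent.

$2.75

CRR parameters: u = e^(σ√Δt) = e^(0.3·√0.5) = 1.2363, d = 1/u = 0.8089
Per-period rate: rΔt = 0.12·0.5 = 0.06, so R = e^0.06 = 1.0618
Risk-neutral probability p = (e^0.06 − 0.8089)/(1.2363 − 0.8089) = 0.2530/0.4275 = 0.5918
Terminal stock prices: S_uu = 30.57, S_ud = 20, S_dd = 13.09
Terminal payoffs (K − S): max(-7.569, 0) = 0, max(3, 0) = 3, max(9.915, 0) = 9.915
Node u (S = 24.73): V_u = e^(−0.06)·[0.5918·0.0000 + 0.4082·3.0000] = 1.1532
Node d (S = 16.18): V_d = e^(−0.06)·[0.5918·3.0000 + 0.4082·9.9150] = 5.4834
Node 0 (S = 20): V_0 = e^(−0.06)·[0.5918·1.1532 + 0.4082·5.4834] = 2.7506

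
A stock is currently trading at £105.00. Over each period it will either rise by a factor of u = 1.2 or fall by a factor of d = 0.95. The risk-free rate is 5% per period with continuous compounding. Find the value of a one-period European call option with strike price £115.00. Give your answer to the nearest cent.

Risk-neutral probability p = (e^0.05 − 0.95)/(1.2 − 0.95) = 0.1013/0.2500 = 0.4051
Terminal stock prices: S_u = 126, S_d = 99.75
Terminal payoffs (S − K): max(11, 0) = 11, max(-15.25, 0) = 0
Node 0 (S = 105): V_0 = e^(−0.05)·[0.4051·11.0000 + 0.5949·0.0000] = 4.2386

£4.24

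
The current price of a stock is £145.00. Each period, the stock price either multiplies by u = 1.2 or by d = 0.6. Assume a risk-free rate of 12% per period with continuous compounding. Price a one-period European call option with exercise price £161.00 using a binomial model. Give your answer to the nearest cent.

£10.14

Risk-neutral probability p = (e^0.12 − 0.6)/(1.2 − 0.6) = 0.5275/0.6000 = 0.8792
Terminal stock prices: S_u = 174, S_d = 87
Terminal payoffs (S − K): max(13, 0) = 13, max(-74, 0) = 0
Node 0 (S = 145): V_0 = e^(−0.12)·[0.8792·13.0000 + 0.1208·0.0000] = 10.1367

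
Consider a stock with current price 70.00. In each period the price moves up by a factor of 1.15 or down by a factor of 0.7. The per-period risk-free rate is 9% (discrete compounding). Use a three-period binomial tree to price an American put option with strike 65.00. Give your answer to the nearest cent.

2.81

Risk-neutral probability p = (1 + 0.09 − 0.7)/(1.15 − 0.7) = 0.3900/0.4500 = 0.8667
Terminal stock prices: S_uuu = 106.5, S_uud = 64.8, S_udd = 39.44, S_ddd = 24.01
Terminal payoffs (K − S): max(-41.46, 0) = 0, max(0.1975, 0) = 0.1975, max(25.56, 0) = 25.56, max(40.99, 0) = 40.99
Node uu (S = 92.57): continuation = 1/1.09·[0.8667·0.0000 + 0.1333·0.1975] = 0.0242; exercise value = 0.0000 ≤ continuation, so V_uu = 0.0242
Node ud (S = 56.35): continuation = 1/1.09·[0.8667·0.1975 + 0.1333·25.5550] = 3.2830; exercise value = 8.6500 > continuation, so V_ud = 8.6500 (exercise)
Node dd (S = 34.3): continuation = 1/1.09·[0.8667·25.5550 + 0.1333·40.9900] = 25.3330; exercise value = 30.7000 > continuation, so V_dd = 30.7000 (exercise)
Node u (S = 80.5): continuation = 1/1.09·[0.8667·0.0242 + 0.1333·8.6500] = 1.0773; exercise value = 0.0000 ≤ continuation, so V_u = 1.0773
Node d (S = 49): continuation = 1/1.09·[0.8667·8.6500 + 0.1333·30.7000] = 10.6330; exercise value = 16.0000 > continuation, so V_d = 16.0000 (exercise)
Node 0 (S = 70): continuation = 1/1.09·[0.8667·1.0773 + 0.1333·16.0000] = 2.8138; exercise value = 0.0000 ≤ continuation, so V_0 = 2.8138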